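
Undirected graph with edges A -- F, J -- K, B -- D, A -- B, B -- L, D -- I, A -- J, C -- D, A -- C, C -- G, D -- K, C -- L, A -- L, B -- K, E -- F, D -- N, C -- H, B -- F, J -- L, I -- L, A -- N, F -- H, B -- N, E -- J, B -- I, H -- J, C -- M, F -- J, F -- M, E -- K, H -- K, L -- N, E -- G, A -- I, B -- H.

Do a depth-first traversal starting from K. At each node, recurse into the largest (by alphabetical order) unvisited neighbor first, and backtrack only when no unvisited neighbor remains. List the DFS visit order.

K → J → L → N → D → I → B → H → F → M → C → G → E → A

Visit K
K → J
J → L
L → N
N → D
D → I
I → B
B → H
H → F
F → M
M → C
C → G
G → E
C → A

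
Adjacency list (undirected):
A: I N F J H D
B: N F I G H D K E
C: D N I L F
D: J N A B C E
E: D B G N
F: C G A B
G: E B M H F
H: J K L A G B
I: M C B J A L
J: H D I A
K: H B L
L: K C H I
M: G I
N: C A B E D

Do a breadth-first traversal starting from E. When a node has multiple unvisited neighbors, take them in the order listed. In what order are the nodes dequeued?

E → D → B → G → N → J → A → C → F → I → H → K → M → L

Visit E; enqueue D, B, G, N → queue [D, B, G, N]
Visit D; enqueue J, A, C → queue [B, G, N, J, A, C]
Visit B; enqueue F, I, H, K → queue [G, N, J, A, C, F, I, H, K]
Visit G; enqueue M → queue [N, J, A, C, F, I, H, K, M]
Visit N → queue [J, A, C, F, I, H, K, M]
Visit J → queue [A, C, F, I, H, K, M]
Visit A → queue [C, F, I, H, K, M]
Visit C; enqueue L → queue [F, I, H, K, M, L]
Visit F → queue [I, H, K, M, L]
Visit I → queue [H, K, M, L]
Visit H → queue [K, M, L]
Visit K → queue [M, L]
Visit M → queue [L]
Visit L → queue []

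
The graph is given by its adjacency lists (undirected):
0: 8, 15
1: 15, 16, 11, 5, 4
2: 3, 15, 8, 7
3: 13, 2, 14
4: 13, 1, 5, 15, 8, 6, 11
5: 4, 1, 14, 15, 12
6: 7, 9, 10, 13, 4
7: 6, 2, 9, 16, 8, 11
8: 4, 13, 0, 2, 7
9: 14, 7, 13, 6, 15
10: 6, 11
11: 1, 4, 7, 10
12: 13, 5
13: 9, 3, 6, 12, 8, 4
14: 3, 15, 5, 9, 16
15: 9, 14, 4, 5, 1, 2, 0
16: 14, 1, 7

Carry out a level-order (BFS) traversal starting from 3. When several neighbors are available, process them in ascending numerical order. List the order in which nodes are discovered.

Visit 3; enqueue 2, 13, 14 → queue [2, 13, 14]
Visit 2; enqueue 7, 8, 15 → queue [13, 14, 7, 8, 15]
Visit 13; enqueue 4, 6, 9, 12 → queue [14, 7, 8, 15, 4, 6, 9, 12]
Visit 14; enqueue 5, 16 → queue [7, 8, 15, 4, 6, 9, 12, 5, 16]
Visit 7; enqueue 11 → queue [8, 15, 4, 6, 9, 12, 5, 16, 11]
Visit 8; enqueue 0 → queue [15, 4, 6, 9, 12, 5, 16, 11, 0]
Visit 15; enqueue 1 → queue [4, 6, 9, 12, 5, 16, 11, 0, 1]
Visit 4 → queue [6, 9, 12, 5, 16, 11, 0, 1]
Visit 6; enqueue 10 → queue [9, 12, 5, 16, 11, 0, 1, 10]
Visit 9 → queue [12, 5, 16, 11, 0, 1, 10]
Visit 12 → queue [5, 16, 11, 0, 1, 10]
Visit 5 → queue [16, 11, 0, 1, 10]
Visit 16 → queue [11, 0, 1, 10]
Visit 11 → queue [0, 1, 10]
Visit 0 → queue [1, 10]
Visit 1 → queue [10]
Visit 10 → queue []

3 → 2 → 13 → 14 → 7 → 8 → 15 → 4 → 6 → 9 → 12 → 5 → 16 → 11 → 0 → 1 → 10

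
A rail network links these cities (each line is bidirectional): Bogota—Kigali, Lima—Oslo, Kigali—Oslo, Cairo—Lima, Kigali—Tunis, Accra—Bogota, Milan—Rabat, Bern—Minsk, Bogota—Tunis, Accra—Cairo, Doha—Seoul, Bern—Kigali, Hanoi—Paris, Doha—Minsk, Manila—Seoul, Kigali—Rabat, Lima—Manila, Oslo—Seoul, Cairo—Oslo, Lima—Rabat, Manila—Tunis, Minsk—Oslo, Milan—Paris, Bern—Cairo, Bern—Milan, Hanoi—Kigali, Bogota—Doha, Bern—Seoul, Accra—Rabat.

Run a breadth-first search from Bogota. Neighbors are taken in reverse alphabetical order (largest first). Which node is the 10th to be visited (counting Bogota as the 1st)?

Bern

Visit Bogota; enqueue Tunis, Kigali, Doha, Accra → queue [Tunis, Kigali, Doha, Accra]
Visit Tunis; enqueue Manila → queue [Kigali, Doha, Accra, Manila]
Visit Kigali; enqueue Rabat, Oslo, Hanoi, Bern → queue [Doha, Accra, Manila, Rabat, Oslo, Hanoi, Bern]
Visit Doha; enqueue Seoul, Minsk → queue [Accra, Manila, Rabat, Oslo, Hanoi, Bern, Seoul, Minsk]
Visit Accra; enqueue Cairo → queue [Manila, Rabat, Oslo, Hanoi, Bern, Seoul, Minsk, Cairo]
Visit Manila; enqueue Lima → queue [Rabat, Oslo, Hanoi, Bern, Seoul, Minsk, Cairo, Lima]
Visit Rabat; enqueue Milan → queue [Oslo, Hanoi, Bern, Seoul, Minsk, Cairo, Lima, Milan]
Visit Oslo → queue [Hanoi, Bern, Seoul, Minsk, Cairo, Lima, Milan]
Visit Hanoi; enqueue Paris → queue [Bern, Seoul, Minsk, Cairo, Lima, Milan, Paris]
Visit Bern → queue [Seoul, Minsk, Cairo, Lima, Milan, Paris]
Visit Seoul → queue [Minsk, Cairo, Lima, Milan, Paris]
Visit Minsk → queue [Cairo, Lima, Milan, Paris]
Visit Cairo → queue [Lima, Milan, Paris]
Visit Lima → queue [Milan, Paris]
Visit Milan → queue [Paris]
Visit Paris → queue []

Visit order: Bogota, Tunis, Kigali, Doha, Accra, Manila, Rabat, Oslo, Hanoi, Bern, Seoul, Minsk, Cairo, Lima, Milan, Paris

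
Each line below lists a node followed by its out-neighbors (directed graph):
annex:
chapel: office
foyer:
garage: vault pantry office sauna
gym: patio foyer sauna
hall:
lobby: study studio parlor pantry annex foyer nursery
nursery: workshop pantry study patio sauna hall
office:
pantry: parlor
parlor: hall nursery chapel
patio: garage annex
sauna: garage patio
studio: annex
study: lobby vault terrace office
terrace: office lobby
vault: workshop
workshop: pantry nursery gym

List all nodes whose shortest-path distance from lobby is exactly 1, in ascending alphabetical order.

Level 0: lobby
Level 1: annex, foyer, nursery, pantry, parlor, studio, study
Level 2: chapel, hall, office, patio, sauna, terrace, vault, workshop
Level 3: garage, gym

annex, foyer, nursery, pantry, parlor, studio, study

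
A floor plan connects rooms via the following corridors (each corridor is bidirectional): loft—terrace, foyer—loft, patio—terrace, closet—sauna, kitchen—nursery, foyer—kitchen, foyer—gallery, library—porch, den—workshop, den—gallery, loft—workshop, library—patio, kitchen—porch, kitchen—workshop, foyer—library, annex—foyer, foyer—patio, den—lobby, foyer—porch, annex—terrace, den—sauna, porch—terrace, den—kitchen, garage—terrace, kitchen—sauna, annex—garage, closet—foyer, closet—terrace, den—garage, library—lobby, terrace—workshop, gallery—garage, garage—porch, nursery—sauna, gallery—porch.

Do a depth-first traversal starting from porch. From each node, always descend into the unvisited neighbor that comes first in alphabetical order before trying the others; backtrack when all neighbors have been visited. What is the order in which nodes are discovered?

Visit porch
porch → foyer
foyer → annex
annex → garage
garage → den
den → gallery
den → kitchen
kitchen → nursery
nursery → sauna
sauna → closet
closet → terrace
terrace → loft
loft → workshop
terrace → patio
patio → library
library → lobby

porch, foyer, annex, garage, den, gallery, kitchen, nursery, sauna, closet, terrace, loft, workshop, patio, library, lobby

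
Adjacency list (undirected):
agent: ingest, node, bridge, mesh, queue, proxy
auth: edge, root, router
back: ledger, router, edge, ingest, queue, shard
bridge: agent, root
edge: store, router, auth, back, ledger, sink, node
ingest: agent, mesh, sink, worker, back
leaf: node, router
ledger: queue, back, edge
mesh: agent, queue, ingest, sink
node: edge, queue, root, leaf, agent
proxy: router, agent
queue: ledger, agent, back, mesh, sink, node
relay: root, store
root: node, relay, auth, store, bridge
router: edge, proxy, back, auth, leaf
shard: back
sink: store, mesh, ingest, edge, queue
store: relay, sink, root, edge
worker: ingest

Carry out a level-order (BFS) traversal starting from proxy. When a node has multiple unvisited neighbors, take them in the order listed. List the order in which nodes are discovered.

Visit proxy; enqueue router, agent → queue [router, agent]
Visit router; enqueue edge, back, auth, leaf → queue [agent, edge, back, auth, leaf]
Visit agent; enqueue ingest, node, bridge, mesh, queue → queue [edge, back, auth, leaf, ingest, node, bridge, mesh, queue]
Visit edge; enqueue store, ledger, sink → queue [back, auth, leaf, ingest, node, bridge, mesh, queue, store, ledger, sink]
Visit back; enqueue shard → queue [auth, leaf, ingest, node, bridge, mesh, queue, store, ledger, sink, shard]
Visit auth; enqueue root → queue [leaf, ingest, node, bridge, mesh, queue, store, ledger, sink, shard, root]
Visit leaf → queue [ingest, node, bridge, mesh, queue, store, ledger, sink, shard, root]
Visit ingest; enqueue worker → queue [node, bridge, mesh, queue, store, ledger, sink, shard, root, worker]
Visit node → queue [bridge, mesh, queue, store, ledger, sink, shard, root, worker]
Visit bridge → queue [mesh, queue, store, ledger, sink, shard, root, worker]
Visit mesh → queue [queue, store, ledger, sink, shard, root, worker]
Visit queue → queue [store, ledger, sink, shard, root, worker]
Visit store; enqueue relay → queue [ledger, sink, shard, root, worker, relay]
Visit ledger → queue [sink, shard, root, worker, relay]
Visit sink → queue [shard, root, worker, relay]
Visit shard → queue [root, worker, relay]
Visit root → queue [worker, relay]
Visit worker → queue [relay]
Visit relay → queue []

proxy -> router -> agent -> edge -> back -> auth -> leaf -> ingest -> node -> bridge -> mesh -> queue -> store -> ledger -> sink -> shard -> root -> worker -> relay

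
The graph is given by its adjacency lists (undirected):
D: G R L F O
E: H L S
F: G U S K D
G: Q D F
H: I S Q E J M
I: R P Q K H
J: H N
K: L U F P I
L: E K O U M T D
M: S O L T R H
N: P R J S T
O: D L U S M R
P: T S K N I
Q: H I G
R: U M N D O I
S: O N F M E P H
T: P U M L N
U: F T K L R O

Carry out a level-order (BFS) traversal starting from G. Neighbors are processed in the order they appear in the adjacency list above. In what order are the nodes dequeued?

Visit G; enqueue Q, D, F → queue [Q, D, F]
Visit Q; enqueue H, I → queue [D, F, H, I]
Visit D; enqueue R, L, O → queue [F, H, I, R, L, O]
Visit F; enqueue U, S, K → queue [H, I, R, L, O, U, S, K]
Visit H; enqueue E, J, M → queue [I, R, L, O, U, S, K, E, J, M]
Visit I; enqueue P → queue [R, L, O, U, S, K, E, J, M, P]
Visit R; enqueue N → queue [L, O, U, S, K, E, J, M, P, N]
Visit L; enqueue T → queue [O, U, S, K, E, J, M, P, N, T]
Visit O → queue [U, S, K, E, J, M, P, N, T]
Visit U → queue [S, K, E, J, M, P, N, T]
Visit S → queue [K, E, J, M, P, N, T]
Visit K → queue [E, J, M, P, N, T]
Visit E → queue [J, M, P, N, T]
Visit J → queue [M, P, N, T]
Visit M → queue [P, N, T]
Visit P → queue [N, T]
Visit N → queue [T]
Visit T → queue []

G -> Q -> D -> F -> H -> I -> R -> L -> O -> U -> S -> K -> E -> J -> M -> P -> N -> T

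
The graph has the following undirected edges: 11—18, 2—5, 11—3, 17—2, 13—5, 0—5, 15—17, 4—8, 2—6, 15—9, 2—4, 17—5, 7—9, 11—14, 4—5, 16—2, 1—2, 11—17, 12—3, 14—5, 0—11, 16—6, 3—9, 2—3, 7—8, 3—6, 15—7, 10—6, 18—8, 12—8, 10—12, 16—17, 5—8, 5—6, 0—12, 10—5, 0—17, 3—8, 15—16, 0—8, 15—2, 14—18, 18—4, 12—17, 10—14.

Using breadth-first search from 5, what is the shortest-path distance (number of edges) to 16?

2

Level 0: 5
Level 1: 0, 2, 4, 6, 8, 10, 13, 14, 17
Level 2: 1, 3, 7, 11, 12, 15, 16, 18
Level 3: 9
16 first appears at level 2.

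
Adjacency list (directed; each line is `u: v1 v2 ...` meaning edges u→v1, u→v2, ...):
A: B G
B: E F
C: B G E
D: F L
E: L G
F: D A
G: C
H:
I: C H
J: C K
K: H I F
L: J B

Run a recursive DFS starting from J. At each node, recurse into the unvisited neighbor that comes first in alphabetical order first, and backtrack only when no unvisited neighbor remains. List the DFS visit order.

J → C → B → E → G → L → F → A → D → K → H → I

Visit J
J → C
C → B
B → E
E → G
E → L
B → F
F → A
F → D
J → K
K → H
K → I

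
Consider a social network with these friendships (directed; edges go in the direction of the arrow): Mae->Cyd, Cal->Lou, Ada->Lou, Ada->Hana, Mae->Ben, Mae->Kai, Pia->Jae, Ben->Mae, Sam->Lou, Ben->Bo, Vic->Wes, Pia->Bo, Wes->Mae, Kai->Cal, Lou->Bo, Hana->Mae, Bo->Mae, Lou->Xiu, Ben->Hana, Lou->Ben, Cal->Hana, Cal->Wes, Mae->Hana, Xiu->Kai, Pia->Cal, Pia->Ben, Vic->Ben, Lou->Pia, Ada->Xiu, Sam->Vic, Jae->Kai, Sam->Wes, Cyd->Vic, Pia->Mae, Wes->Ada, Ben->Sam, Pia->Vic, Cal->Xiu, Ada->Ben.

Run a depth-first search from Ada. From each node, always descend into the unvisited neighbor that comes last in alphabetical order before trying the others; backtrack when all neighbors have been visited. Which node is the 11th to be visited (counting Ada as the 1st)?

Sam

Visit Ada
Ada → Xiu
Xiu → Kai
Kai → Cal
Cal → Wes
Wes → Mae
Mae → Hana
Mae → Cyd
Cyd → Vic
Vic → Ben
Ben → Sam
Sam → Lou
Lou → Pia
Pia → Jae
Pia → Bo

Visit order: Ada, Xiu, Kai, Cal, Wes, Mae, Hana, Cyd, Vic, Ben, Sam, Lou, Pia, Jae, Bo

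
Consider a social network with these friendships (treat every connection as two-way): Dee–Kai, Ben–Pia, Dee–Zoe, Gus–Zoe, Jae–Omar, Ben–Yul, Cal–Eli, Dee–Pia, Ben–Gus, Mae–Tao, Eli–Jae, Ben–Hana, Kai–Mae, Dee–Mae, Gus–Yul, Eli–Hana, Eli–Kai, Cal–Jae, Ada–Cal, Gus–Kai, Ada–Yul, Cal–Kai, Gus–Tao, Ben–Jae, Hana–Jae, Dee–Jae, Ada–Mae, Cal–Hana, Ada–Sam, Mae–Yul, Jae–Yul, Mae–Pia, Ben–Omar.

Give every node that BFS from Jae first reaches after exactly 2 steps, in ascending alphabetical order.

Ada, Gus, Kai, Mae, Pia, Zoe

Level 0: Jae
Level 1: Ben, Cal, Dee, Eli, Hana, Omar, Yul
Level 2: Ada, Gus, Kai, Mae, Pia, Zoe
Level 3: Sam, Tao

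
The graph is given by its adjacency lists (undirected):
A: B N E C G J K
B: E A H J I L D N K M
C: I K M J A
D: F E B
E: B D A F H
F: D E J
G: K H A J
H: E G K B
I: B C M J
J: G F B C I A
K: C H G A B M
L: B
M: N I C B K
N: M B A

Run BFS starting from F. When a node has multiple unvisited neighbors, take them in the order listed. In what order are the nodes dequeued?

Visit F; enqueue D, E, J → queue [D, E, J]
Visit D; enqueue B → queue [E, J, B]
Visit E; enqueue A, H → queue [J, B, A, H]
Visit J; enqueue G, C, I → queue [B, A, H, G, C, I]
Visit B; enqueue L, N, K, M → queue [A, H, G, C, I, L, N, K, M]
Visit A → queue [H, G, C, I, L, N, K, M]
Visit H → queue [G, C, I, L, N, K, M]
Visit G → queue [C, I, L, N, K, M]
Visit C → queue [I, L, N, K, M]
Visit I → queue [L, N, K, M]
Visit L → queue [N, K, M]
Visit N → queue [K, M]
Visit K → queue [M]
Visit M → queue []

F → D → E → J → B → A → H → G → C → I → L → N → K → M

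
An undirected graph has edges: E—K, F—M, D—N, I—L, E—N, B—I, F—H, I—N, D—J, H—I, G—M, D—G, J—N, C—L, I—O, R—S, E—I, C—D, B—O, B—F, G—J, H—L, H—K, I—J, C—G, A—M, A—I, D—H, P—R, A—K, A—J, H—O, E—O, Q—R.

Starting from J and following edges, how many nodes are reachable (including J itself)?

BFS from J visits: J, N, I, G, D, A, E, O, L, H, B, M, C, K, F
Reachable nodes: 15 of 19 total.

15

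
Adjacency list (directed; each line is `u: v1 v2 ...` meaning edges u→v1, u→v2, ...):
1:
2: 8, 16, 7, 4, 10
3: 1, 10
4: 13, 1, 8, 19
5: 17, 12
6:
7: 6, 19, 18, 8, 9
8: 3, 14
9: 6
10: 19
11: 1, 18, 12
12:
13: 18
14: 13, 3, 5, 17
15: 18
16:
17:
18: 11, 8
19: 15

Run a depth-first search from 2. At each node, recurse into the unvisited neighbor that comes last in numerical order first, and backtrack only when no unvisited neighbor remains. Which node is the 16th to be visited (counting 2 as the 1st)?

7

Visit 2
2 → 16
2 → 10
10 → 19
19 → 15
15 → 18
18 → 11
11 → 12
11 → 1
18 → 8
8 → 14
14 → 17
14 → 13
14 → 5
14 → 3
2 → 7
7 → 9
9 → 6
2 → 4

Visit order: 2, 16, 10, 19, 15, 18, 11, 12, 1, 8, 14, 17, 13, 5, 3, 7, 9, 6, 4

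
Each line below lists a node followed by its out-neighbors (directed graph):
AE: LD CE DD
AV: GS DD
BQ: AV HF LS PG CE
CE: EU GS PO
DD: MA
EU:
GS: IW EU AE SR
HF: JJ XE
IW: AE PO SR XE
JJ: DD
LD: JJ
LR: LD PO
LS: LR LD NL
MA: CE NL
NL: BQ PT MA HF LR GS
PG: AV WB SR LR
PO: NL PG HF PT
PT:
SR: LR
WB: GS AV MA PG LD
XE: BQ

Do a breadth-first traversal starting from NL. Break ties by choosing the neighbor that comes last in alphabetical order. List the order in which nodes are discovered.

NL PT MA LR HF GS BQ CE PO LD XE JJ SR IW EU AE PG LS AV DD WB

Visit NL; enqueue PT, MA, LR, HF, GS, BQ → queue [PT, MA, LR, HF, GS, BQ]
Visit PT → queue [MA, LR, HF, GS, BQ]
Visit MA; enqueue CE → queue [LR, HF, GS, BQ, CE]
Visit LR; enqueue PO, LD → queue [HF, GS, BQ, CE, PO, LD]
Visit HF; enqueue XE, JJ → queue [GS, BQ, CE, PO, LD, XE, JJ]
Visit GS; enqueue SR, IW, EU, AE → queue [BQ, CE, PO, LD, XE, JJ, SR, IW, EU, AE]
Visit BQ; enqueue PG, LS, AV → queue [CE, PO, LD, XE, JJ, SR, IW, EU, AE, PG, LS, AV]
Visit CE → queue [PO, LD, XE, JJ, SR, IW, EU, AE, PG, LS, AV]
Visit PO → queue [LD, XE, JJ, SR, IW, EU, AE, PG, LS, AV]
Visit LD → queue [XE, JJ, SR, IW, EU, AE, PG, LS, AV]
Visit XE → queue [JJ, SR, IW, EU, AE, PG, LS, AV]
Visit JJ; enqueue DD → queue [SR, IW, EU, AE, PG, LS, AV, DD]
Visit SR → queue [IW, EU, AE, PG, LS, AV, DD]
Visit IW → queue [EU, AE, PG, LS, AV, DD]
Visit EU → queue [AE, PG, LS, AV, DD]
Visit AE → queue [PG, LS, AV, DD]
Visit PG; enqueue WB → queue [LS, AV, DD, WB]
Visit LS → queue [AV, DD, WB]
Visit AV → queue [DD, WB]
Visit DD → queue [WB]
Visit WB → queue []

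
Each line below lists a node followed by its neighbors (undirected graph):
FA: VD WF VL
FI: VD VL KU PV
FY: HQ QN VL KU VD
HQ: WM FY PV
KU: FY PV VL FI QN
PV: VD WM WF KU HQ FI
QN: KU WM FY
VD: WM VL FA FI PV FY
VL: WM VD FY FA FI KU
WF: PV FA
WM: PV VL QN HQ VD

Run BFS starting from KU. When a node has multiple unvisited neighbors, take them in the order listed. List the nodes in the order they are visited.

Visit KU; enqueue FY, PV, VL, FI, QN → queue [FY, PV, VL, FI, QN]
Visit FY; enqueue HQ, VD → queue [PV, VL, FI, QN, HQ, VD]
Visit PV; enqueue WM, WF → queue [VL, FI, QN, HQ, VD, WM, WF]
Visit VL; enqueue FA → queue [FI, QN, HQ, VD, WM, WF, FA]
Visit FI → queue [QN, HQ, VD, WM, WF, FA]
Visit QN → queue [HQ, VD, WM, WF, FA]
Visit HQ → queue [VD, WM, WF, FA]
Visit VD → queue [WM, WF, FA]
Visit WM → queue [WF, FA]
Visit WF → queue [FA]
Visit FA → queue []

KU, FY, PV, VL, FI, QN, HQ, VD, WM, WF, FA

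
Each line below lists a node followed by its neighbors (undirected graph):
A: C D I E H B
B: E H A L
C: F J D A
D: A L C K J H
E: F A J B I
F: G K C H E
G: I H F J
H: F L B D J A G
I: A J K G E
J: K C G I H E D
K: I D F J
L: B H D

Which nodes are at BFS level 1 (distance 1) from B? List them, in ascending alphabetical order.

Level 0: B
Level 1: A, E, H, L
Level 2: C, D, F, G, I, J
Level 3: K

A, E, H, L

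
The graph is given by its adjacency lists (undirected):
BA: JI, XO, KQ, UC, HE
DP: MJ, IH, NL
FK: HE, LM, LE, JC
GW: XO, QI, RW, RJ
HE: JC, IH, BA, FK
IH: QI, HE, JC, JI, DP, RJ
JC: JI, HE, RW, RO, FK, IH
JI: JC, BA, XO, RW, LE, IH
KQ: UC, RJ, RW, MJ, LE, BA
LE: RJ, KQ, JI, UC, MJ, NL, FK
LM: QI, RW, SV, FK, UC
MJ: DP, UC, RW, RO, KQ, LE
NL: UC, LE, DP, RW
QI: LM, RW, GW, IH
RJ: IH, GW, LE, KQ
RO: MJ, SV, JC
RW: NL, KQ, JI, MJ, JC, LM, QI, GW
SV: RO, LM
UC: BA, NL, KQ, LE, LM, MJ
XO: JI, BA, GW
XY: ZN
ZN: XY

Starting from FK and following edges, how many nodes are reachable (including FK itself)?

BFS from FK visits: FK, HE, JC, LE, LM, BA, IH, JI, RO, RW, KQ, MJ, NL, RJ, UC, QI, SV, XO, DP, GW
Reachable nodes: 20 of 22 total.

20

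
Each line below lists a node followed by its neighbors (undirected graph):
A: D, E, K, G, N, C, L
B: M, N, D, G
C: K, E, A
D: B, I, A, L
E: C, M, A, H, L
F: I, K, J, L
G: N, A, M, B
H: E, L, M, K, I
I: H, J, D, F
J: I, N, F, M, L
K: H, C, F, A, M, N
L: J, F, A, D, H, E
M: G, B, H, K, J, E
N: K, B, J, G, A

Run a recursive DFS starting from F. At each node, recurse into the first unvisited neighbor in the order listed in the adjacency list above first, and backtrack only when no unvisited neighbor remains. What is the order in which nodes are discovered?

Visit F
F → I
I → H
H → E
E → C
C → K
K → A
A → D
D → B
B → M
M → G
G → N
N → J
J → L

F → I → H → E → C → K → A → D → B → M → G → N → J → L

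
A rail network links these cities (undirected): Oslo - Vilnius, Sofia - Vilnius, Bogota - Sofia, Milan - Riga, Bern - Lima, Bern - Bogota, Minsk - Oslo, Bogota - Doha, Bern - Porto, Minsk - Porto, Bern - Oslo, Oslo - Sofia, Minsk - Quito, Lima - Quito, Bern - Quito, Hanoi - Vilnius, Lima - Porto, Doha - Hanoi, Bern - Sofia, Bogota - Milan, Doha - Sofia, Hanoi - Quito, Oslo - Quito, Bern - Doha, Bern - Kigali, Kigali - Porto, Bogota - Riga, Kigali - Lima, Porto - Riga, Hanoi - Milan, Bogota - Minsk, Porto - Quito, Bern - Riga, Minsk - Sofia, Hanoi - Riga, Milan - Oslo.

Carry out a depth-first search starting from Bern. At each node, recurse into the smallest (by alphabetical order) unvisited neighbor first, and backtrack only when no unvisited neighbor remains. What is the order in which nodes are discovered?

Bern, Bogota, Doha, Hanoi, Milan, Oslo, Minsk, Porto, Kigali, Lima, Quito, Riga, Sofia, Vilnius

Visit Bern
Bern → Bogota
Bogota → Doha
Doha → Hanoi
Hanoi → Milan
Milan → Oslo
Oslo → Minsk
Minsk → Porto
Porto → Kigali
Kigali → Lima
Lima → Quito
Porto → Riga
Minsk → Sofia
Sofia → Vilnius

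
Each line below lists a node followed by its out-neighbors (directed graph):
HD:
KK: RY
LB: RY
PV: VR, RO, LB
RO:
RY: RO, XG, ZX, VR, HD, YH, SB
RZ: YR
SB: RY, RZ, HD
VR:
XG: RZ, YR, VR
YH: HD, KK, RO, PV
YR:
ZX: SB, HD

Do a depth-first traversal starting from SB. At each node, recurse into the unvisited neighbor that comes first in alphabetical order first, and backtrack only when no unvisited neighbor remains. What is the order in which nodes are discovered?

Visit SB
SB → HD
SB → RY
RY → RO
RY → VR
RY → XG
XG → RZ
RZ → YR
RY → YH
YH → KK
YH → PV
PV → LB
RY → ZX

SB, HD, RY, RO, VR, XG, RZ, YR, YH, KK, PV, LB, ZX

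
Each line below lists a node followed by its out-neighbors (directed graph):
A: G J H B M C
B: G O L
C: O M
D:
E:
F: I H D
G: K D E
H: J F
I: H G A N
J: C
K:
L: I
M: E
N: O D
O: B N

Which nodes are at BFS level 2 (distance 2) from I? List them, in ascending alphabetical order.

B, C, D, E, F, J, K, M, O

Level 0: I
Level 1: A, G, H, N
Level 2: B, C, D, E, F, J, K, M, O
Level 3: L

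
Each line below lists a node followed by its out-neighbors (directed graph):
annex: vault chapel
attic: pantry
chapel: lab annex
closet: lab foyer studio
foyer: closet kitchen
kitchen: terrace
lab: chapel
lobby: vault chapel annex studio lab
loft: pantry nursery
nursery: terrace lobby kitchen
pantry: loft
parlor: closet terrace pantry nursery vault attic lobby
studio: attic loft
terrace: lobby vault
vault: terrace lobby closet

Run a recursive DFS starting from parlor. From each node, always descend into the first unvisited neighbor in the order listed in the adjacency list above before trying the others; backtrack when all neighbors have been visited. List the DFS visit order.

Visit parlor
parlor → closet
closet → lab
lab → chapel
chapel → annex
annex → vault
vault → terrace
terrace → lobby
lobby → studio
studio → attic
attic → pantry
pantry → loft
loft → nursery
nursery → kitchen
closet → foyer

parlor, closet, lab, chapel, annex, vault, terrace, lobby, studio, attic, pantry, loft, nursery, kitchen, foyer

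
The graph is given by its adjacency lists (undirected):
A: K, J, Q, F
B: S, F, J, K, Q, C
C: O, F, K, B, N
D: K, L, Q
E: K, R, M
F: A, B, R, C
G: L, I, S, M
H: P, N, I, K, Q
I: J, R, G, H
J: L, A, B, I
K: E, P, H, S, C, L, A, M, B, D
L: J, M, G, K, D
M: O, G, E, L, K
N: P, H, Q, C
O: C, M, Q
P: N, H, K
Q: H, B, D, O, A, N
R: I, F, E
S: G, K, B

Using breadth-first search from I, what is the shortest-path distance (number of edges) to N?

2

Level 0: I
Level 1: G, H, J, R
Level 2: A, B, E, F, K, L, M, N, P, Q, S
Level 3: C, D, O
N first appears at level 2.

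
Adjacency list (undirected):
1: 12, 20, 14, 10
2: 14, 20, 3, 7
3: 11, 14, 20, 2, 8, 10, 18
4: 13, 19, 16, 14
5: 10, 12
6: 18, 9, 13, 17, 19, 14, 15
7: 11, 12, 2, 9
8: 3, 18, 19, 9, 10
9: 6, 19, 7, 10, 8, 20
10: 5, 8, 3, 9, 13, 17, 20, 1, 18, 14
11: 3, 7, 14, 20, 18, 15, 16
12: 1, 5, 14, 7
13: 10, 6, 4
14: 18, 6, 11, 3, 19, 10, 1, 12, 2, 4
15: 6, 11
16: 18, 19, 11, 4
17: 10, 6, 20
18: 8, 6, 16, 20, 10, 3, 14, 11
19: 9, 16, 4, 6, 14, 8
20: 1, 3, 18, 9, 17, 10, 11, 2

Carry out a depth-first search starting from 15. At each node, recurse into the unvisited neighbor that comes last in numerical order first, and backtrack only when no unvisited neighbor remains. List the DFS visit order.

Visit 15
15 → 11
11 → 20
20 → 18
18 → 16
16 → 19
19 → 14
14 → 12
12 → 7
7 → 9
9 → 10
10 → 17
17 → 6
6 → 13
13 → 4
10 → 8
8 → 3
3 → 2
10 → 5
10 → 1

15, 11, 20, 18, 16, 19, 14, 12, 7, 9, 10, 17, 6, 13, 4, 8, 3, 2, 5, 1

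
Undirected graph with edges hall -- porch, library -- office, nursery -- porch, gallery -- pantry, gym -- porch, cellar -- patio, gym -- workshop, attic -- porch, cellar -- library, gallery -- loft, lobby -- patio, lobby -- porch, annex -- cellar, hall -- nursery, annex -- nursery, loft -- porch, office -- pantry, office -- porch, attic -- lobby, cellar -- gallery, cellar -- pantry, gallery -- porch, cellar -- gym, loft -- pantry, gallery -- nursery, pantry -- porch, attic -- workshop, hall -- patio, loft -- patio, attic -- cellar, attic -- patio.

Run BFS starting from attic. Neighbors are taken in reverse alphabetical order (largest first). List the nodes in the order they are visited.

Visit attic; enqueue workshop, porch, patio, lobby, cellar → queue [workshop, porch, patio, lobby, cellar]
Visit workshop; enqueue gym → queue [porch, patio, lobby, cellar, gym]
Visit porch; enqueue pantry, office, nursery, loft, hall, gallery → queue [patio, lobby, cellar, gym, pantry, office, nursery, loft, hall, gallery]
Visit patio → queue [lobby, cellar, gym, pantry, office, nursery, loft, hall, gallery]
Visit lobby → queue [cellar, gym, pantry, office, nursery, loft, hall, gallery]
Visit cellar; enqueue library, annex → queue [gym, pantry, office, nursery, loft, hall, gallery, library, annex]
Visit gym → queue [pantry, office, nursery, loft, hall, gallery, library, annex]
Visit pantry → queue [office, nursery, loft, hall, gallery, library, annex]
Visit office → queue [nursery, loft, hall, gallery, library, annex]
Visit nursery → queue [loft, hall, gallery, library, annex]
Visit loft → queue [hall, gallery, library, annex]
Visit hall → queue [gallery, library, annex]
Visit gallery → queue [library, annex]
Visit library → queue [annex]
Visit annex → queue []

attic, workshop, porch, patio, lobby, cellar, gym, pantry, office, nursery, loft, hall, gallery, library, annex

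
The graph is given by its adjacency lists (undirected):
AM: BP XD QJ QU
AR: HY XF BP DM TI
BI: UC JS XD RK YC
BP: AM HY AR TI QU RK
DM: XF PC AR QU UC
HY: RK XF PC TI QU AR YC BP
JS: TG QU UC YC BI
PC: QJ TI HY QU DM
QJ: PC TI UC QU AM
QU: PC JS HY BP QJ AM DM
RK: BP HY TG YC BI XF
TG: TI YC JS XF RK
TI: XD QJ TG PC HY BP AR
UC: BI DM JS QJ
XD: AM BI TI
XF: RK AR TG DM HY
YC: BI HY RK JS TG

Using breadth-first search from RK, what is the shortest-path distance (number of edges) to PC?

2

Level 0: RK
Level 1: BI, BP, HY, TG, XF, YC
Level 2: AM, AR, DM, JS, PC, QU, TI, UC, XD
Level 3: QJ
PC first appears at level 2.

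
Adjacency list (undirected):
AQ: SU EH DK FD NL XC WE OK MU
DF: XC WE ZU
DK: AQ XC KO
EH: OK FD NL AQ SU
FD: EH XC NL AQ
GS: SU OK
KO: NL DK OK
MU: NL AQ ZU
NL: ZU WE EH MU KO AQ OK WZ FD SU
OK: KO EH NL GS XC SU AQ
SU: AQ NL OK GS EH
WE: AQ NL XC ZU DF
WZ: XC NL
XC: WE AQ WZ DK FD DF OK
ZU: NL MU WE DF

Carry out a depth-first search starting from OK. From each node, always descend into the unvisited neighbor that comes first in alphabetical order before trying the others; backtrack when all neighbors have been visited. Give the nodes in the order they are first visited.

OK -> AQ -> DK -> KO -> NL -> EH -> FD -> XC -> DF -> WE -> ZU -> MU -> WZ -> SU -> GS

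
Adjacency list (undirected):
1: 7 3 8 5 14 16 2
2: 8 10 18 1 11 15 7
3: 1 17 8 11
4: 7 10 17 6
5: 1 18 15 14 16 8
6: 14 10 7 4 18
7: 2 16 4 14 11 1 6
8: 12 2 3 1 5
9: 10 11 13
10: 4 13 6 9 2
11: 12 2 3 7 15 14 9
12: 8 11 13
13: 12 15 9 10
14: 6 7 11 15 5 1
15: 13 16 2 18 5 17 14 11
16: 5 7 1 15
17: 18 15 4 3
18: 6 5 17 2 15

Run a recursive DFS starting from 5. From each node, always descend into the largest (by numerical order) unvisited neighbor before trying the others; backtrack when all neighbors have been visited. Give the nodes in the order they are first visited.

5 18 17 15 16 7 14 11 12 13 10 9 6 4 2 8 3 1

Visit 5
5 → 18
18 → 17
17 → 15
15 → 16
16 → 7
7 → 14
14 → 11
11 → 12
12 → 13
13 → 10
10 → 9
10 → 6
6 → 4
10 → 2
2 → 8
8 → 3
3 → 1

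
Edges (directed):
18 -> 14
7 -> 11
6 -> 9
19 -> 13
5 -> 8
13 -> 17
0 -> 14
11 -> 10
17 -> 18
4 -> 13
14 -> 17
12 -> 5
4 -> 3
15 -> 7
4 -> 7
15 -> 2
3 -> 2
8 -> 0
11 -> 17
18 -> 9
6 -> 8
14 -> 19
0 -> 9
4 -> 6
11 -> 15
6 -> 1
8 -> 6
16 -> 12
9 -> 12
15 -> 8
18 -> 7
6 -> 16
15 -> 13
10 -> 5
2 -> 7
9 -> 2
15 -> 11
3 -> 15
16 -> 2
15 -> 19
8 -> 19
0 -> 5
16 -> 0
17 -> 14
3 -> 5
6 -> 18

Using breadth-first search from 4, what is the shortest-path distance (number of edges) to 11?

Level 0: 4
Level 1: 3, 6, 7, 13
Level 2: 1, 2, 5, 8, 9, 11, 15, 16, 17, 18
Level 3: 0, 10, 12, 14, 19
11 first appears at level 2.

2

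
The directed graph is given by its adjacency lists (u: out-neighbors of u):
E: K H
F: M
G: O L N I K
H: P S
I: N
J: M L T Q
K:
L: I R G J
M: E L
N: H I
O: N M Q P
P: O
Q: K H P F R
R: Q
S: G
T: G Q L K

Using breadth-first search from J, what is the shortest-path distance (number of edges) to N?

Level 0: J
Level 1: L, M, Q, T
Level 2: E, F, G, H, I, K, P, R
Level 3: N, O, S
N first appears at level 3.

3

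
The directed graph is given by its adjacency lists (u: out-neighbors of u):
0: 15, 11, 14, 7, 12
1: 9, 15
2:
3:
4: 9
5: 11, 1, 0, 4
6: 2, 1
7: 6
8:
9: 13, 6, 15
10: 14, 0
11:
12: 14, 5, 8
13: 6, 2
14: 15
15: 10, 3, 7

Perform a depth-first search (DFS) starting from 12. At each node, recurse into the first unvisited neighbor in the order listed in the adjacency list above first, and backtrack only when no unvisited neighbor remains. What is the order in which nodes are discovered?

12, 14, 15, 10, 0, 11, 7, 6, 2, 1, 9, 13, 3, 5, 4, 8

Visit 12
12 → 14
14 → 15
15 → 10
10 → 0
0 → 11
0 → 7
7 → 6
6 → 2
6 → 1
1 → 9
9 → 13
15 → 3
12 → 5
5 → 4
12 → 8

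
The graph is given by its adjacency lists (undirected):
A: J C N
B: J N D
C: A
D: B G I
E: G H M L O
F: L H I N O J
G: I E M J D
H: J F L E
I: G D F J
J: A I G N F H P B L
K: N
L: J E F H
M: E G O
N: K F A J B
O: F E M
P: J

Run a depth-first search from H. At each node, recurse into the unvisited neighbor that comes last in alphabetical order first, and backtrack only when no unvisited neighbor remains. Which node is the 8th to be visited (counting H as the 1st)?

O

Visit H
H → L
L → J
J → P
J → N
N → K
N → F
F → O
O → M
M → G
G → I
I → D
D → B
G → E
N → A
A → C

Visit order: H, L, J, P, N, K, F, O, M, G, I, D, B, E, A, C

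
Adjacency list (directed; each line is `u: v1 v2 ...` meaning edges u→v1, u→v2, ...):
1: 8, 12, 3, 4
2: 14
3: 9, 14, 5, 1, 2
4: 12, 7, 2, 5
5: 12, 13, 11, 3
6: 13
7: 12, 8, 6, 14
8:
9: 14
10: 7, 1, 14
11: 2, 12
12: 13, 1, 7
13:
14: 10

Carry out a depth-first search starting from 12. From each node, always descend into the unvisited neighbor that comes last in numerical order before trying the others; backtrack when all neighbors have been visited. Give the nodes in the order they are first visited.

Visit 12
12 → 13
12 → 7
7 → 14
14 → 10
10 → 1
1 → 8
1 → 4
4 → 5
5 → 11
11 → 2
5 → 3
3 → 9
7 → 6

12 -> 13 -> 7 -> 14 -> 10 -> 1 -> 8 -> 4 -> 5 -> 11 -> 2 -> 3 -> 9 -> 6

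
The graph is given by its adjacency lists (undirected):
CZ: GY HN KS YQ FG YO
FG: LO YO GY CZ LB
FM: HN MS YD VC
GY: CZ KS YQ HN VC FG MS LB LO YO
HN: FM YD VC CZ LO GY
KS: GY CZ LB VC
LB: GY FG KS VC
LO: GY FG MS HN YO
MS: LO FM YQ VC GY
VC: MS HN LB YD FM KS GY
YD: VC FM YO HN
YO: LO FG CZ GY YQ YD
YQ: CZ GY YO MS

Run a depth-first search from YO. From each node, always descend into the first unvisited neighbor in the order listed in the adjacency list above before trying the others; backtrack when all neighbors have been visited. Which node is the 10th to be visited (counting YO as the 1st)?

LB

Visit YO
YO → LO
LO → GY
GY → CZ
CZ → HN
HN → FM
FM → MS
MS → YQ
MS → VC
VC → LB
LB → FG
LB → KS
VC → YD

Visit order: YO, LO, GY, CZ, HN, FM, MS, YQ, VC, LB, FG, KS, YD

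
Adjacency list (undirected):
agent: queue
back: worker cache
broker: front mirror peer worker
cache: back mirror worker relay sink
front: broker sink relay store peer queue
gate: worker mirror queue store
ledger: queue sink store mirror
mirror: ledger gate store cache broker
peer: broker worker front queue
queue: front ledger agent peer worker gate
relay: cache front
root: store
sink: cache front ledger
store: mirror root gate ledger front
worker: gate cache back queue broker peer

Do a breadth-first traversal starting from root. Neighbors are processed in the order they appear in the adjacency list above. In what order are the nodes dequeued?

Visit root; enqueue store → queue [store]
Visit store; enqueue mirror, gate, ledger, front → queue [mirror, gate, ledger, front]
Visit mirror; enqueue cache, broker → queue [gate, ledger, front, cache, broker]
Visit gate; enqueue worker, queue → queue [ledger, front, cache, broker, worker, queue]
Visit ledger; enqueue sink → queue [front, cache, broker, worker, queue, sink]
Visit front; enqueue relay, peer → queue [cache, broker, worker, queue, sink, relay, peer]
Visit cache; enqueue back → queue [broker, worker, queue, sink, relay, peer, back]
Visit broker → queue [worker, queue, sink, relay, peer, back]
Visit worker → queue [queue, sink, relay, peer, back]
Visit queue; enqueue agent → queue [sink, relay, peer, back, agent]
Visit sink → queue [relay, peer, back, agent]
Visit relay → queue [peer, back, agent]
Visit peer → queue [back, agent]
Visit back → queue [agent]
Visit agent → queue []

root → store → mirror → gate → ledger → front → cache → broker → worker → queue → sink → relay → peer → back → agent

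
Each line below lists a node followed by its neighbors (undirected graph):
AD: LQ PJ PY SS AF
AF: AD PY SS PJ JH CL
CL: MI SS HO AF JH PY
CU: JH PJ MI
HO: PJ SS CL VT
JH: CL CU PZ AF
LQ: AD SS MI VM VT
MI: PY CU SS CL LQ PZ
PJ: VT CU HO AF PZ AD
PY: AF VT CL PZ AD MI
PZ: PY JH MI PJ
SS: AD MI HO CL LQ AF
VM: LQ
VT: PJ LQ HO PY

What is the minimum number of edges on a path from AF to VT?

Level 0: AF
Level 1: AD, CL, JH, PJ, PY, SS
Level 2: CU, HO, LQ, MI, PZ, VT
Level 3: VM
VT first appears at level 2.

2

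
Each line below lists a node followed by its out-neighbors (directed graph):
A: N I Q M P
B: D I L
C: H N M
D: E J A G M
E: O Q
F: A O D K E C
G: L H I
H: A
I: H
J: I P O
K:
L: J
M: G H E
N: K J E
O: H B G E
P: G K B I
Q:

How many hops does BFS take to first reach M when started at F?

Level 0: F
Level 1: A, C, D, E, K, O
Level 2: B, G, H, I, J, M, N, P, Q
Level 3: L
M first appears at level 2.

2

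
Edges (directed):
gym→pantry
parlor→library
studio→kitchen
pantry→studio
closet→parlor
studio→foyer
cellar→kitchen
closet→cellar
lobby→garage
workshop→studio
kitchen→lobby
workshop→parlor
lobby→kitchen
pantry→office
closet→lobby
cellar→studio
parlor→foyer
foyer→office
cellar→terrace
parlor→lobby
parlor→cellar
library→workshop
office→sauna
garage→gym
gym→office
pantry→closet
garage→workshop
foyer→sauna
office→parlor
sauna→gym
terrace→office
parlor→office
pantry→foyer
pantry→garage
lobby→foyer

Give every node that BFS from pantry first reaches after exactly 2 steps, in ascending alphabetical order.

cellar, gym, kitchen, lobby, parlor, sauna, workshop

Level 0: pantry
Level 1: closet, foyer, garage, office, studio
Level 2: cellar, gym, kitchen, lobby, parlor, sauna, workshop
Level 3: library, terrace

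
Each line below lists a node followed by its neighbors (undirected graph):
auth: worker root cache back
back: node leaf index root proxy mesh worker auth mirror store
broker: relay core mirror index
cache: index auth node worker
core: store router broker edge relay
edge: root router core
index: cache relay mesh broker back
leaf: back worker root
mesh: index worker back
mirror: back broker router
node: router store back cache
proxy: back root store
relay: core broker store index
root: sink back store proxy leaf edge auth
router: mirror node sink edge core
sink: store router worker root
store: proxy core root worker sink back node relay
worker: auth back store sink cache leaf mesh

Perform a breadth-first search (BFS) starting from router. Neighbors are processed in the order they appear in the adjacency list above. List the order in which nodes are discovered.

router mirror node sink edge core back broker store cache worker root relay leaf index proxy mesh auth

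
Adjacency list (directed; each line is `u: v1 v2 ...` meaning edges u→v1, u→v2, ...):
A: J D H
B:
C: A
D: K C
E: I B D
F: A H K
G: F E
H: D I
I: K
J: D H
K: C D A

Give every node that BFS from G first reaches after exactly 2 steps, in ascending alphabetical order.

Level 0: G
Level 1: E, F
Level 2: A, B, D, H, I, K
Level 3: C, J

A, B, D, H, I, K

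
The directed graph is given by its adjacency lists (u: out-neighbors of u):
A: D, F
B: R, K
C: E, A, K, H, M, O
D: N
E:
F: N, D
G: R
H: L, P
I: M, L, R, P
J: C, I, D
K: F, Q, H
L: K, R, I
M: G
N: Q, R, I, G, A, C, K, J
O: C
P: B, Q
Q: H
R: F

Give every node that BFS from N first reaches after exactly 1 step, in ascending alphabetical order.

A, C, G, I, J, K, Q, R

Level 0: N
Level 1: A, C, G, I, J, K, Q, R
Level 2: D, E, F, H, L, M, O, P
Level 3: B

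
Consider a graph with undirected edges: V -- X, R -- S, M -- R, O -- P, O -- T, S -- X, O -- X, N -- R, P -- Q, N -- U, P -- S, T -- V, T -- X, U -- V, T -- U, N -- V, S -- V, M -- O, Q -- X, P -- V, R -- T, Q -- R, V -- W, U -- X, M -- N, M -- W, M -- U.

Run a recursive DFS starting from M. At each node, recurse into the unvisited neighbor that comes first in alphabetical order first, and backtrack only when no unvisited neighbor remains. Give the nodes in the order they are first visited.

M -> N -> R -> Q -> P -> O -> T -> U -> V -> S -> X -> W

Visit M
M → N
N → R
R → Q
Q → P
P → O
O → T
T → U
U → V
V → S
S → X
V → W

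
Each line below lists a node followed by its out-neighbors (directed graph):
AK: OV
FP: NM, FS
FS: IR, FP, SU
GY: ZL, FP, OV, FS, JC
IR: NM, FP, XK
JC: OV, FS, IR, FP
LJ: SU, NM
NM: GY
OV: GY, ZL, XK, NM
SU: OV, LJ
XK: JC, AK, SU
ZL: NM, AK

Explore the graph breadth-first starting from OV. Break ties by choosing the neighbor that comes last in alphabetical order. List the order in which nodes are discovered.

Visit OV; enqueue ZL, XK, NM, GY → queue [ZL, XK, NM, GY]
Visit ZL; enqueue AK → queue [XK, NM, GY, AK]
Visit XK; enqueue SU, JC → queue [NM, GY, AK, SU, JC]
Visit NM → queue [GY, AK, SU, JC]
Visit GY; enqueue FS, FP → queue [AK, SU, JC, FS, FP]
Visit AK → queue [SU, JC, FS, FP]
Visit SU; enqueue LJ → queue [JC, FS, FP, LJ]
Visit JC; enqueue IR → queue [FS, FP, LJ, IR]
Visit FS → queue [FP, LJ, IR]
Visit FP → queue [LJ, IR]
Visit LJ → queue [IR]
Visit IR → queue []

OV ZL XK NM GY AK SU JC FS FP LJ IR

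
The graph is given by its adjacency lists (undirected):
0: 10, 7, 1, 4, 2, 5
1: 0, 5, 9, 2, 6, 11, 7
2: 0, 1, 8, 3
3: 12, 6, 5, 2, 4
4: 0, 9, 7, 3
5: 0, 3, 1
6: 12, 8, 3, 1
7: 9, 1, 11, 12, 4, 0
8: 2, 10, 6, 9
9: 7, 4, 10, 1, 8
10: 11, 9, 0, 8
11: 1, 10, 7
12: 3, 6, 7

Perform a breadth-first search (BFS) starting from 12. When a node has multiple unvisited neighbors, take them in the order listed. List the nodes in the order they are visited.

12 → 3 → 6 → 7 → 5 → 2 → 4 → 8 → 1 → 9 → 11 → 0 → 10

Visit 12; enqueue 3, 6, 7 → queue [3, 6, 7]
Visit 3; enqueue 5, 2, 4 → queue [6, 7, 5, 2, 4]
Visit 6; enqueue 8, 1 → queue [7, 5, 2, 4, 8, 1]
Visit 7; enqueue 9, 11, 0 → queue [5, 2, 4, 8, 1, 9, 11, 0]
Visit 5 → queue [2, 4, 8, 1, 9, 11, 0]
Visit 2 → queue [4, 8, 1, 9, 11, 0]
Visit 4 → queue [8, 1, 9, 11, 0]
Visit 8; enqueue 10 → queue [1, 9, 11, 0, 10]
Visit 1 → queue [9, 11, 0, 10]
Visit 9 → queue [11, 0, 10]
Visit 11 → queue [0, 10]
Visit 0 → queue [10]
Visit 10 → queue []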